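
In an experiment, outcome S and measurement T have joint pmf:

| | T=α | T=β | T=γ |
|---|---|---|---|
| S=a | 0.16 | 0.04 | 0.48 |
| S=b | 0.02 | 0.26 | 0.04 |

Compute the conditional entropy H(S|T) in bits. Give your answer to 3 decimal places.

Marginals: p(S) = (0.6800, 0.3200), p(T) = (0.1800, 0.3000, 0.5200).
H(S|T) = Σ p(T) · H(S|T=·).
  T=α: p=0.1800, H(S|T=α) = 0.5033
  T=β: p=0.3000, H(S|T=β) = 0.5665
  T=γ: p=0.5200, H(S|T=γ) = 0.3912
Weighted sum = 0.464 bits.

0.464 bits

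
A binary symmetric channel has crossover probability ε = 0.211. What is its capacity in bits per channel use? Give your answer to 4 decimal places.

0.2566 bits

Binary symmetric channel: C = 1 − h₂(ε) where h₂ is the binary entropy function.
h₂(0.211) = −0.211·log₂0.211 − 0.789·log₂0.789 = 0.7434.
C = 1 − 0.7434 = 0.2566 bits per channel use.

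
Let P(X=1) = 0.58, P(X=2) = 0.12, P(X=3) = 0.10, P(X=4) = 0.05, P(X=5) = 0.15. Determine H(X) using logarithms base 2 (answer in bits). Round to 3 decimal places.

H(X) = −Σ p·log₂ p.
  −(0.58)·log₂(0.58) = 0.4558
  −(0.12)·log₂(0.12) = 0.3671
  −(0.10)·log₂(0.10) = 0.3322
  −(0.05)·log₂(0.05) = 0.2161
  −(0.15)·log₂(0.15) = 0.4105
Sum: 0.4558 + 0.3671 + 0.3322 + 0.2161 + 0.4105 = 1.782 bits.

1.782 bits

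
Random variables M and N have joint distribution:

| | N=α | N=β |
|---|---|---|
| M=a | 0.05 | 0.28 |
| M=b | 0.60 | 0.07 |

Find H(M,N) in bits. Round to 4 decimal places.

1.4411 bits

H(M,N) = −Σ p(x,y)·log₂ p(x,y) over all 4 cells.
  cell (a,α): −0.05·log₂0.05 = 0.21610
  cell (a,β): −0.28·log₂0.28 = 0.51422
  cell (b,α): −0.60·log₂0.60 = 0.44218
  cell (b,β): −0.07·log₂0.07 = 0.26856
Sum = 1.4411 bits.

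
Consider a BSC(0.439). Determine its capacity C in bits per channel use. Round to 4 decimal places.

Binary symmetric channel: C = 1 − h₂(ε) where h₂ is the binary entropy function.
h₂(0.439) = −0.439·log₂0.439 − 0.561·log₂0.561 = 0.9892.
C = 1 − 0.9892 = 0.0108 bits per channel use.

0.0108 bits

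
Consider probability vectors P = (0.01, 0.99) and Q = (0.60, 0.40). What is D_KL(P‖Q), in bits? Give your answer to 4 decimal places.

1.2353 bits

D(P‖Q) = Σ p·log₂(p/q).
  0.01·log₂(0.01/0.60) = -0.05907
  0.99·log₂(0.99/0.40) = 1.29435
D(P‖Q) = 1.2353 bits.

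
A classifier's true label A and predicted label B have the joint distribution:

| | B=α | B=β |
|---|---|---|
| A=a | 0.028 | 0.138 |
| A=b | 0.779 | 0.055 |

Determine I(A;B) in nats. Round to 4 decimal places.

Marginals: p(A) = (0.1660, 0.8340), p(B) = (0.8070, 0.1930).
I(A;B) = H(A) + H(B) − H(A,B).
H(A) = 0.4495, H(B) = 0.4905, H(A,B) = 0.7275.
I(A;B) = 0.4495 + 0.4905 − 0.7275 = 0.2125 nats.

0.2125 nats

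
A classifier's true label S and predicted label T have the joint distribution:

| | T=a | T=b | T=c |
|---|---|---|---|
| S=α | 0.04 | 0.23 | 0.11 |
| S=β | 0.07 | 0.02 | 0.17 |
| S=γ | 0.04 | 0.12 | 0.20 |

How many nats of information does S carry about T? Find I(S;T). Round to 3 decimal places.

0.110 nats

Marginals: p(S) = (0.3800, 0.2600, 0.3600), p(T) = (0.1500, 0.3700, 0.4800).
I(S;T) = H(S) + H(T) − H(S,T).
H(S) = 1.0857, H(T) = 1.0047, H(S,T) = 1.9803.
I(S;T) = 1.0857 + 1.0047 − 1.9803 = 0.110 nats.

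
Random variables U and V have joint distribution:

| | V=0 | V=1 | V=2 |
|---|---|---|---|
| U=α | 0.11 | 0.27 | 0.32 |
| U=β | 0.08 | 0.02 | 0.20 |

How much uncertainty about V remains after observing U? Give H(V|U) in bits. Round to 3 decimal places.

1.374 bits

Marginals: p(U) = (0.7000, 0.3000), p(V) = (0.1900, 0.2900, 0.5200).
H(V|U) = Σ p(U) · H(V|U=·).
  U=α: p=0.7000, H(V|U=α) = 1.4659
  U=β: p=0.3000, H(V|U=β) = 1.1589
Weighted sum = 1.374 bits.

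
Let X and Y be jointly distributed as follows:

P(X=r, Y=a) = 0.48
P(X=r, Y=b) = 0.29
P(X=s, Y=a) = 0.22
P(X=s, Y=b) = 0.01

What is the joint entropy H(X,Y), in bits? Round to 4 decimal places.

H(X,Y) = −Σ p(x,y)·log₂ p(x,y) over all 4 cells.
  cell (r,a): −0.48·log₂0.48 = 0.50827
  cell (r,b): −0.29·log₂0.29 = 0.51790
  cell (s,a): −0.22·log₂0.22 = 0.48057
  cell (s,b): −0.01·log₂0.01 = 0.06644
Sum = 1.5732 bits.

1.5732 bits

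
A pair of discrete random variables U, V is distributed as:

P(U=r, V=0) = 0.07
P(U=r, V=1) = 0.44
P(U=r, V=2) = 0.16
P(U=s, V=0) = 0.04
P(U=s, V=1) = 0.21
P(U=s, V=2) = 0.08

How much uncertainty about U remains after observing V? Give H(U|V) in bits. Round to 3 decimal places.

Marginals: p(U) = (0.6700, 0.3300), p(V) = (0.1100, 0.6500, 0.2400).
H(U|V) = Σ p(V) · H(U|V=·).
  V=0: p=0.1100, H(U|V=0) = 0.9457
  V=1: p=0.6500, H(U|V=1) = 0.9077
  V=2: p=0.2400, H(U|V=2) = 0.9183
Weighted sum = 0.914 bits.

0.914 bits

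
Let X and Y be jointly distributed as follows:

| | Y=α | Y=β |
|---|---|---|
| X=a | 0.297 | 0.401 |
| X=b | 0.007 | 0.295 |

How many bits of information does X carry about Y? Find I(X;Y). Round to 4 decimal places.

Marginals: p(X) = (0.6980, 0.3020), p(Y) = (0.3040, 0.6960).
I(X;Y) = Σ p(x,y)·log₂[p(x,y)/(p(x)p(y))].
  (a,α): 0.297·log₂(1.3997) = 0.14407
  (a,β): 0.401·log₂(0.8254) = -0.11099
  (b,α): 0.007·log₂(0.0762) = -0.02599
  (b,β): 0.295·log₂(1.4035) = 0.14426
Sum = 0.1513 bits.

0.1513 bits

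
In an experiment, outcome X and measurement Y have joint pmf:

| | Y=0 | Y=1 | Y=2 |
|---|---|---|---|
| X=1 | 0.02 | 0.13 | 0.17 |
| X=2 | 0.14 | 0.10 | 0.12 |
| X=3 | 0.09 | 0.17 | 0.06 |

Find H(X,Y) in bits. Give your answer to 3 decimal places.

H(X,Y) = −Σ p(x,y)·log₂ p(x,y) over all 9 cells.
  cell (1,0): −0.02·log₂0.02 = 0.1129
  cell (1,1): −0.13·log₂0.13 = 0.3826
  cell (1,2): −0.17·log₂0.17 = 0.4346
  cell (2,0): −0.14·log₂0.14 = 0.3971
  cell (2,1): −0.10·log₂0.10 = 0.3322
  cell (2,2): −0.12·log₂0.12 = 0.3671
  cell (3,0): −0.09·log₂0.09 = 0.3127
  cell (3,1): −0.17·log₂0.17 = 0.4346
  cell (3,2): −0.06·log₂0.06 = 0.2435
Sum = 3.017 bits.

3.017 bits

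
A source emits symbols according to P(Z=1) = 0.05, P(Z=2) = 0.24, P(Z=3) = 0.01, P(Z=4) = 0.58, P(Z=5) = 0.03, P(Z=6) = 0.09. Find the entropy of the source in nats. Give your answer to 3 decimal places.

1.176 nats

H(Z) = −Σ p·ln p.
  −(0.05)·ln(0.05) = 0.1498
  −(0.24)·ln(0.24) = 0.3425
  −(0.01)·ln(0.01) = 0.0461
  −(0.58)·ln(0.58) = 0.3159
  −(0.03)·ln(0.03) = 0.1052
  −(0.09)·ln(0.09) = 0.2167
Sum: 0.1498 + 0.3425 + 0.0461 + 0.3159 + 0.1052 + 0.2167 = 1.176 nats.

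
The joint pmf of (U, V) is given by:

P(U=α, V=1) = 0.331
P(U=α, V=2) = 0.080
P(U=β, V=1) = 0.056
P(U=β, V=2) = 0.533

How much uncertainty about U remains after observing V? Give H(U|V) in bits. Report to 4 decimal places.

0.5734 bits

Chain rule: H(U|V) = H(U,V) − H(V).
Marginals: p(U) = (0.4110, 0.5890), p(V) = (0.3870, 0.6130).
H(U,V) = 1.5362 bits; H(V) = 0.9628 bits.
H(U|V) = 1.5362 − 0.9628 = 0.5734 bits.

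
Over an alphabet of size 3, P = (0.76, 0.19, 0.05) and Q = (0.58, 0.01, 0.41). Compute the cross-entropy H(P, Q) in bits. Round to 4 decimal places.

H(P,Q) = −Σ p·log₂ q.
  −0.76·log₂(0.58) = 0.59727
  −0.19·log₂(0.01) = 1.26233
  −0.05·log₂(0.41) = 0.06432
H(P,Q) = 1.9239 bits.

1.9239 bits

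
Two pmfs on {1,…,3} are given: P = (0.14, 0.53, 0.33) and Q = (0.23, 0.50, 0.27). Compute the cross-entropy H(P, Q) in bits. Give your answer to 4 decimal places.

H(P,Q) = −Σ p·log₂ q.
  −0.14·log₂(0.23) = 0.29684
  −0.53·log₂(0.50) = 0.53000
  −0.33·log₂(0.27) = 0.62336
H(P,Q) = 1.4502 bits.

1.4502 bits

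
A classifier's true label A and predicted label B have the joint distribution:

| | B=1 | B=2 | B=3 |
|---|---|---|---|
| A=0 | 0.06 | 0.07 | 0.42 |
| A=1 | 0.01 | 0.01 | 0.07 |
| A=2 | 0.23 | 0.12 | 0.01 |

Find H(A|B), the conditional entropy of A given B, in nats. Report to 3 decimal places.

0.606 nats

Chain rule: H(A|B) = H(A,B) − H(B).
Marginals: p(A) = (0.5500, 0.0900, 0.3600), p(B) = (0.3000, 0.2000, 0.5000).
H(A,B) = 1.6361 nats; H(B) = 1.0297 nats.
H(A|B) = 1.6361 − 1.0297 = 0.606 nats.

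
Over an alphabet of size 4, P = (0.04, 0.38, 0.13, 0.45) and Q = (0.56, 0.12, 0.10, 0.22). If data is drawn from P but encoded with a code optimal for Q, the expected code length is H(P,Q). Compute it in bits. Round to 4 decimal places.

H(P,Q) = −Σ p·log₂ q.
  −0.04·log₂(0.56) = 0.03346
  −0.38·log₂(0.12) = 1.16238
  −0.13·log₂(0.10) = 0.43185
  −0.45·log₂(0.22) = 0.98299
H(P,Q) = 2.6107 bits.

2.6107 bits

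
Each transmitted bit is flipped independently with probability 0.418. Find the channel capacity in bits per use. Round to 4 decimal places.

Binary symmetric channel: C = 1 − h₂(ε) where h₂ is the binary entropy function.
h₂(0.418) = −0.418·log₂0.418 − 0.582·log₂0.582 = 0.9805.
C = 1 − 0.9805 = 0.0195 bits per channel use.

0.0195 bits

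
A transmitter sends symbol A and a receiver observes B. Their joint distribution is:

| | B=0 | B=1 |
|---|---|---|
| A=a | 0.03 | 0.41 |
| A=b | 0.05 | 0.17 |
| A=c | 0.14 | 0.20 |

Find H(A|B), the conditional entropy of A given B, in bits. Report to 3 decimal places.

Marginals: p(A) = (0.4400, 0.2200, 0.3400), p(B) = (0.2200, 0.7800).
H(A|B) = Σ p(B) · H(A|B=·).
  B=0: p=0.2200, H(A|B=0) = 1.2927
  B=1: p=0.7800, H(A|B=1) = 1.4702
Weighted sum = 1.431 bits.

1.431 bits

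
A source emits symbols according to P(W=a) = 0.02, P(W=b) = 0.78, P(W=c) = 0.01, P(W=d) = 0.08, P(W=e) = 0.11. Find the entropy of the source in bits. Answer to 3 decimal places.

H(W) = −Σ p·log₂ p.
  −(0.02)·log₂(0.02) = 0.1129
  −(0.78)·log₂(0.78) = 0.2796
  −(0.01)·log₂(0.01) = 0.0664
  −(0.08)·log₂(0.08) = 0.2915
  −(0.11)·log₂(0.11) = 0.3503
Sum: 0.1129 + 0.2796 + 0.0664 + 0.2915 + 0.3503 = 1.101 bits.

1.101 bits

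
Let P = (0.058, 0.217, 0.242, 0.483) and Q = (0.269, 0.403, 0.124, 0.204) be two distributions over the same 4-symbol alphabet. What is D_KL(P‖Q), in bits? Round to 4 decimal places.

D(P‖Q) = Σ p·log₂(p/q).
  0.058·log₂(0.058/0.269) = -0.12838
  0.217·log₂(0.217/0.403) = -0.19380
  0.242·log₂(0.242/0.124) = 0.23345
  0.483·log₂(0.483/0.204) = 0.60059
D(P‖Q) = 0.5119 bits.

0.5119 bits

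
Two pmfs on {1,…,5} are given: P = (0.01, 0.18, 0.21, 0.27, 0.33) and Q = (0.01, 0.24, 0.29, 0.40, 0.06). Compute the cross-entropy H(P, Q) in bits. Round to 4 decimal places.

H(P,Q) = −Σ p·log₂ q.
  −0.01·log₂(0.01) = 0.06644
  −0.18·log₂(0.24) = 0.37060
  −0.21·log₂(0.29) = 0.37503
  −0.27·log₂(0.40) = 0.35692
  −0.33·log₂(0.06) = 1.33943
H(P,Q) = 2.5084 bits.

2.5084 bits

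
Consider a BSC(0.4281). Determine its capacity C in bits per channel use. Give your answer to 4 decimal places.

Binary symmetric channel: C = 1 − h₂(ε) where h₂ is the binary entropy function.
h₂(0.4281) = −0.4281·log₂0.4281 − 0.5719·log₂0.5719 = 0.9850.
C = 1 − 0.9850 = 0.0150 bits per channel use.

0.0150 bits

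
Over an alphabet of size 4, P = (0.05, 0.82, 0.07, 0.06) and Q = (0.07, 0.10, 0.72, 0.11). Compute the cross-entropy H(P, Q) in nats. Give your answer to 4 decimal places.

2.1765 nats

H(P,Q) = −Σ p·ln q.
  −0.05·ln(0.07) = 0.13296
  −0.82·ln(0.10) = 1.88812
  −0.07·ln(0.72) = 0.02300
  −0.06·ln(0.11) = 0.13244
H(P,Q) = 2.1765 nats.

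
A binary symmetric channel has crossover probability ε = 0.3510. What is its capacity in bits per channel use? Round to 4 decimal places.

Binary symmetric channel: C = 1 − h₂(ε) where h₂ is the binary entropy function.
h₂(0.3510) = −0.3510·log₂0.3510 − 0.6490·log₂0.6490 = 0.9350.
C = 1 − 0.9350 = 0.0650 bits per channel use.

0.0650 bits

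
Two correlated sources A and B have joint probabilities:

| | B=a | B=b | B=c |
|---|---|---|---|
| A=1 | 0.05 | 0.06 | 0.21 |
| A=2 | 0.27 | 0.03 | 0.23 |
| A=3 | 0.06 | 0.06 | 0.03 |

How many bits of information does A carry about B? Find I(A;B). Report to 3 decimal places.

Marginals: p(A) = (0.3200, 0.5300, 0.1500), p(B) = (0.3800, 0.1500, 0.4700).
I(A;B) = Σ p(x,y)·log₂[p(x,y)/(p(x)p(y))].
  (1,a): 0.05·log₂(0.4112) = -0.0641
  (1,b): 0.06·log₂(1.2500) = 0.0193
  (1,c): 0.21·log₂(1.3963) = 0.1011
  (2,a): 0.27·log₂(1.3406) = 0.1142
  (2,b): 0.03·log₂(0.3774) = -0.0422
  (2,c): 0.23·log₂(0.9233) = -0.0265
  (3,a): 0.06·log₂(1.0526) = 0.0044
  (3,b): 0.06·log₂(2.6667) = 0.0849
  (3,c): 0.03·log₂(0.4255) = -0.0370
Sum = 0.154 bits.

0.154 bits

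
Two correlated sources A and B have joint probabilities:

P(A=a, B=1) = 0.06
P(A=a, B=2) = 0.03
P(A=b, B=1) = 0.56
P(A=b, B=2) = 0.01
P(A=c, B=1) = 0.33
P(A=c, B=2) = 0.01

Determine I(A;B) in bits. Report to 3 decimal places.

Marginals: p(A) = (0.0900, 0.5700, 0.3400), p(B) = (0.9500, 0.0500).
I(A;B) = Σ p(x,y)·log₂[p(x,y)/(p(x)p(y))].
  (a,1): 0.06·log₂(0.7018) = -0.0307
  (a,2): 0.03·log₂(6.6667) = 0.0821
  (b,1): 0.56·log₂(1.0342) = 0.0271
  (b,2): 0.01·log₂(0.3509) = -0.0151
  (c,1): 0.33·log₂(1.0217) = 0.0102
  (c,2): 0.01·log₂(0.5882) = -0.0077
Sum = 0.066 bits.

0.066 bits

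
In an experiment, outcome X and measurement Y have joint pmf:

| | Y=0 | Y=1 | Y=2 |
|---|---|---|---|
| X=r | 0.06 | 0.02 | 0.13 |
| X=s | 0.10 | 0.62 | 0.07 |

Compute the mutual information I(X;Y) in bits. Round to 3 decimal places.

0.274 bits

Marginals: p(X) = (0.2100, 0.7900), p(Y) = (0.1600, 0.6400, 0.2000).
I(X;Y) = Σ p(x,y)·log₂[p(x,y)/(p(x)p(y))].
  (r,0): 0.06·log₂(1.7857) = 0.0502
  (r,1): 0.02·log₂(0.1488) = -0.0550
  (r,2): 0.13·log₂(3.0952) = 0.2119
  (s,0): 0.10·log₂(0.7911) = -0.0338
  (s,1): 0.62·log₂(1.2263) = 0.1824
  (s,2): 0.07·log₂(0.4430) = -0.0822
Sum = 0.274 bits.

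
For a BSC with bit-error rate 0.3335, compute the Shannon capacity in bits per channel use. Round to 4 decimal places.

0.0815 bits

Binary symmetric channel: C = 1 − h₂(ε) where h₂ is the binary entropy function.
h₂(0.3335) = −0.3335·log₂0.3335 − 0.6665·log₂0.6665 = 0.9185.
C = 1 − 0.9185 = 0.0815 bits per channel use.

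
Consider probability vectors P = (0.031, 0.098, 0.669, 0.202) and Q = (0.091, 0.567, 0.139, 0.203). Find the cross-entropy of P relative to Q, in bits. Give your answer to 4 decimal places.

2.5566 bits

H(P,Q) = −Σ p·log₂ q.
  −0.031·log₂(0.091) = 0.10720
  −0.098·log₂(0.567) = 0.08022
  −0.669·log₂(0.139) = 1.90454
  −0.202·log₂(0.203) = 0.46469
H(P,Q) = 2.5566 bits.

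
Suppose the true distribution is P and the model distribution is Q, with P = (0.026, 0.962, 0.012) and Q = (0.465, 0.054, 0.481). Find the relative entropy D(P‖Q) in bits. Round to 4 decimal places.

3.8250 bits

D(P‖Q) = Σ p·log₂(p/q).
  0.026·log₂(0.026/0.465) = -0.10818
  0.962·log₂(0.962/0.054) = 3.99712
  0.012·log₂(0.012/0.481) = -0.06390
D(P‖Q) = 3.8250 bits.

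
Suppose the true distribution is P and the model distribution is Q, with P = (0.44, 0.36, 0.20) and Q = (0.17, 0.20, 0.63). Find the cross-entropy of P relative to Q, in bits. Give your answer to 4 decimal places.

2.0940 bits

H(P,Q) = −Σ p·log₂ q.
  −0.44·log₂(0.17) = 1.12481
  −0.36·log₂(0.20) = 0.83589
  −0.20·log₂(0.63) = 0.13332
H(P,Q) = 2.0940 bits.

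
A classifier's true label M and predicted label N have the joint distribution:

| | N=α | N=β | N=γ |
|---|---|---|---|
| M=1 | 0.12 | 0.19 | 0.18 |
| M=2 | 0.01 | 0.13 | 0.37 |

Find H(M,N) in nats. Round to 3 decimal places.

1.558 nats

H(M,N) = −Σ p(x,y)·ln p(x,y) over all 6 cells.
  cell (1,α): −0.12·ln0.12 = 0.2544
  cell (1,β): −0.19·ln0.19 = 0.3155
  cell (1,γ): −0.18·ln0.18 = 0.3087
  cell (2,α): −0.01·ln0.01 = 0.0461
  cell (2,β): −0.13·ln0.13 = 0.2652
  cell (2,γ): −0.37·ln0.37 = 0.3679
Sum = 1.558 nats.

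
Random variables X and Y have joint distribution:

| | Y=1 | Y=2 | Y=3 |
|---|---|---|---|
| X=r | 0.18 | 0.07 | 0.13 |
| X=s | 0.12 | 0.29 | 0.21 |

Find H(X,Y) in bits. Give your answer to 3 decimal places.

2.454 bits

H(X,Y) = −Σ p(x,y)·log₂ p(x,y) over all 6 cells.
  cell (r,1): −0.18·log₂0.18 = 0.4453
  cell (r,2): −0.07·log₂0.07 = 0.2686
  cell (r,3): −0.13·log₂0.13 = 0.3826
  cell (s,1): −0.12·log₂0.12 = 0.3671
  cell (s,2): −0.29·log₂0.29 = 0.5179
  cell (s,3): −0.21·log₂0.21 = 0.4728
Sum = 2.454 bits.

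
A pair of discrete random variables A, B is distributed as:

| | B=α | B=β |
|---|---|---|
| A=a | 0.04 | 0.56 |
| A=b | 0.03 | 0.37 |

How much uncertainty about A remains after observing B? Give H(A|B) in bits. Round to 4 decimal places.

0.9708 bits

Chain rule: H(A|B) = H(A,B) − H(B).
Marginals: p(A) = (0.6000, 0.4000), p(B) = (0.0700, 0.9300).
H(A,B) = 1.3367 bits; H(B) = 0.3659 bits.
H(A|B) = 1.3367 − 0.3659 = 0.9708 bits.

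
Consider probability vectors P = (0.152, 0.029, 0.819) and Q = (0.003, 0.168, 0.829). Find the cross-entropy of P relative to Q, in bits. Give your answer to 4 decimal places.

1.5701 bits

H(P,Q) = −Σ p·log₂ q.
  −0.152·log₂(0.003) = 1.27388
  −0.029·log₂(0.168) = 0.07463
  −0.819·log₂(0.829) = 0.22159
H(P,Q) = 1.5701 bits.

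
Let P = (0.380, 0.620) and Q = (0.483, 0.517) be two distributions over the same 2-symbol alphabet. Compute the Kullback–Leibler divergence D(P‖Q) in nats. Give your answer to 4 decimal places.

0.0215 nats

D(P‖Q) = Σ p·ln(p/q).
  0.380·ln(0.380/0.483) = -0.09114
  0.620·ln(0.620/0.517) = 0.11264
D(P‖Q) = 0.0215 nats.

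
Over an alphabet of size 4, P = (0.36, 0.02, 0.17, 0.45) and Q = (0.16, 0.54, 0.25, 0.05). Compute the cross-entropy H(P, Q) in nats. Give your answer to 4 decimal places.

H(P,Q) = −Σ p·ln q.
  −0.36·ln(0.16) = 0.65973
  −0.02·ln(0.54) = 0.01232
  −0.17·ln(0.25) = 0.23567
  −0.45·ln(0.05) = 1.34808
H(P,Q) = 2.2558 nats.

2.2558 nats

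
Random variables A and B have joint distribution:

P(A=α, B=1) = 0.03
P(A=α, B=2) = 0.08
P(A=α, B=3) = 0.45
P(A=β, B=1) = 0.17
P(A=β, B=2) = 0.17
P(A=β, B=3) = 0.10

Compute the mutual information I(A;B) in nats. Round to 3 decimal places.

Marginals: p(A) = (0.5600, 0.4400), p(B) = (0.2000, 0.2500, 0.5500).
I(A;B) = H(A) + H(B) − H(A,B).
H(A) = 0.6859, H(B) = 0.9973, H(A,B) = 1.4993.
I(A;B) = 0.6859 + 0.9973 − 1.4993 = 0.184 nats.

0.184 nats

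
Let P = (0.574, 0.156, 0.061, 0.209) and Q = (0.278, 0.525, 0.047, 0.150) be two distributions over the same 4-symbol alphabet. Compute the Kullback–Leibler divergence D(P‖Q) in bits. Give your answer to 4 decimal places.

0.4502 bits

D(P‖Q) = Σ p·log₂(p/q).
  0.574·log₂(0.574/0.278) = 0.60038
  0.156·log₂(0.156/0.525) = -0.27312
  0.061·log₂(0.061/0.047) = 0.02295
  0.209·log₂(0.209/0.150) = 0.10001
D(P‖Q) = 0.4502 bits.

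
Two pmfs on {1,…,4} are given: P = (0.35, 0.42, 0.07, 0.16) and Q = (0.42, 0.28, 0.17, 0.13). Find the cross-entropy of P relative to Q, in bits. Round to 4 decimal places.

1.8593 bits

H(P,Q) = −Σ p·log₂ q.
  −0.35·log₂(0.42) = 0.43804
  −0.42·log₂(0.28) = 0.77133
  −0.07·log₂(0.17) = 0.17895
  −0.16·log₂(0.13) = 0.47095
H(P,Q) = 1.8593 bits.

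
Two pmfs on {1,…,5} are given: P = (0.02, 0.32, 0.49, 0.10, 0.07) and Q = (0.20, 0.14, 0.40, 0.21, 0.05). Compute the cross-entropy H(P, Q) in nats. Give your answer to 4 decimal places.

1.4761 nats

H(P,Q) = −Σ p·ln q.
  −0.02·ln(0.20) = 0.03219
  −0.32·ln(0.14) = 0.62916
  −0.49·ln(0.40) = 0.44898
  −0.10·ln(0.21) = 0.15606
  −0.07·ln(0.05) = 0.20970
H(P,Q) = 1.4761 nats.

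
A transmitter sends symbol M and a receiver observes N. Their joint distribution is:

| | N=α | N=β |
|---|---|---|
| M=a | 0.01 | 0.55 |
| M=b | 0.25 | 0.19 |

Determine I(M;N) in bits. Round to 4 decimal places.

0.3203 bits

Marginals: p(M) = (0.5600, 0.4400), p(N) = (0.2600, 0.7400).
I(M;N) = H(M) + H(N) − H(M,N).
H(M) = 0.9896, H(N) = 0.8267, H(M,N) = 1.4960.
I(M;N) = 0.9896 + 0.8267 − 1.4960 = 0.3203 bits.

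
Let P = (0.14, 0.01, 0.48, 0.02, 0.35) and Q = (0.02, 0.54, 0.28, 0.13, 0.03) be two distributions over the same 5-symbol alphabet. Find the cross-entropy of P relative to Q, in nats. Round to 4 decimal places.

H(P,Q) = −Σ p·ln q.
  −0.14·ln(0.02) = 0.54768
  −0.01·ln(0.54) = 0.00616
  −0.48·ln(0.28) = 0.61102
  −0.02·ln(0.13) = 0.04080
  −0.35·ln(0.03) = 1.22730
H(P,Q) = 2.4330 nats.

2.4330 nats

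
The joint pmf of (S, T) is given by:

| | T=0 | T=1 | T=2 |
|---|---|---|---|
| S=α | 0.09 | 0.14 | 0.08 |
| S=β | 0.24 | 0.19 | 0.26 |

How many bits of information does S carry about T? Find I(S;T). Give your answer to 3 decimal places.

0.022 bits

Marginals: p(S) = (0.3100, 0.6900), p(T) = (0.3300, 0.3300, 0.3400).
I(S;T) = Σ p(x,y)·log₂[p(x,y)/(p(x)p(y))].
  (α,0): 0.09·log₂(0.8798) = -0.0166
  (α,1): 0.14·log₂(1.3685) = 0.0634
  (α,2): 0.08·log₂(0.7590) = -0.0318
  (β,0): 0.24·log₂(1.0540) = 0.0182
  (β,1): 0.19·log₂(0.8344) = -0.0496
  (β,2): 0.26·log₂(1.1083) = 0.0386
Sum = 0.022 bits.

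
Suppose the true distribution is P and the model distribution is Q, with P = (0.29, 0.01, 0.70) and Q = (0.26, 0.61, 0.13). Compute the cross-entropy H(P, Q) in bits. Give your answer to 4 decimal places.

H(P,Q) = −Σ p·log₂ q.
  −0.29·log₂(0.26) = 0.56359
  −0.01·log₂(0.61) = 0.00713
  −0.70·log₂(0.13) = 2.06039
H(P,Q) = 2.6311 bits.

2.6311 bits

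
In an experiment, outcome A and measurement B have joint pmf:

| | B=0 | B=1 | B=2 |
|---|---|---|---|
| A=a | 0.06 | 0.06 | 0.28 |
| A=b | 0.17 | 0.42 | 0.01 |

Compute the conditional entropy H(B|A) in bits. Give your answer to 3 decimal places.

1.057 bits

Marginals: p(A) = (0.4000, 0.6000), p(B) = (0.2300, 0.4800, 0.2900).
H(B|A) = Σ p(A) · H(B|A=·).
  A=a: p=0.4000, H(B|A=a) = 1.1813
  A=b: p=0.6000, H(B|A=b) = 0.9742
Weighted sum = 1.057 bits.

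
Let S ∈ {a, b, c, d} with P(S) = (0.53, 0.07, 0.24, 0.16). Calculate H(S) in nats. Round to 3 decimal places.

H(S) = −Σ p·ln p.
  −(0.53)·ln(0.53) = 0.3365
  −(0.07)·ln(0.07) = 0.1861
  −(0.24)·ln(0.24) = 0.3425
  −(0.16)·ln(0.16) = 0.2932
Sum: 0.3365 + 0.1861 + 0.3425 + 0.2932 = 1.158 nats.

1.158 nats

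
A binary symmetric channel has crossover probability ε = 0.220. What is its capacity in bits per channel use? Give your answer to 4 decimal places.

Binary symmetric channel: C = 1 − h₂(ε) where h₂ is the binary entropy function.
h₂(0.220) = −0.220·log₂0.220 − 0.780·log₂0.780 = 0.7602.
C = 1 − 0.7602 = 0.2398 bits per channel use.

0.2398 bits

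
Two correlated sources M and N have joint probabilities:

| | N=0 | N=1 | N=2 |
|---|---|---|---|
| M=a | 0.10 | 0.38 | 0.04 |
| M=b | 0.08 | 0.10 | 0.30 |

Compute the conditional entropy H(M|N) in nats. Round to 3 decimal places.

Chain rule: H(M|N) = H(M,N) − H(N).
Marginals: p(M) = (0.5200, 0.4800), p(N) = (0.1800, 0.4800, 0.3400).
H(M,N) = 1.5202 nats; H(N) = 1.0278 nats.
H(M|N) = 1.5202 − 1.0278 = 0.492 nats.

0.492 nats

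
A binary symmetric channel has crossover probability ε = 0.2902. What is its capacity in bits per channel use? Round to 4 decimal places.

Binary symmetric channel: C = 1 − h₂(ε) where h₂ is the binary entropy function.
h₂(0.2902) = −0.2902·log₂0.2902 − 0.7098·log₂0.7098 = 0.8690.
C = 1 − 0.8690 = 0.1310 bits per channel use.

0.1310 bits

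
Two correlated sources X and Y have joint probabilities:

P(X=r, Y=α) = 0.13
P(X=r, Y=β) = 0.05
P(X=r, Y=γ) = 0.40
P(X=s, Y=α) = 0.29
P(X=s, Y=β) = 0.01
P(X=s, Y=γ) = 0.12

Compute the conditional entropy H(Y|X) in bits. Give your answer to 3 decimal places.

Marginals: p(X) = (0.5800, 0.4200), p(Y) = (0.4200, 0.0600, 0.5200).
H(Y|X) = Σ p(X) · H(Y|X=·).
  X=r: p=0.5800, H(Y|X=r) = 1.1581
  X=s: p=0.4200, H(Y|X=s) = 1.0137
Weighted sum = 1.097 bits.

1.097 bits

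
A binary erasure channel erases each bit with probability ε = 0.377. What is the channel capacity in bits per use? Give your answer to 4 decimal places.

0.6230 bits

Binary erasure channel: capacity C = 1 − ε.
C = 1 − 0.377 = 0.6230 bits per channel use.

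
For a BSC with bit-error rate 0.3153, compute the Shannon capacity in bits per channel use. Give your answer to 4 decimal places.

0.1008 bits

Binary symmetric channel: C = 1 − h₂(ε) where h₂ is the binary entropy function.
h₂(0.3153) = −0.3153·log₂0.3153 − 0.6847·log₂0.6847 = 0.8992.
C = 1 − 0.8992 = 0.1008 bits per channel use.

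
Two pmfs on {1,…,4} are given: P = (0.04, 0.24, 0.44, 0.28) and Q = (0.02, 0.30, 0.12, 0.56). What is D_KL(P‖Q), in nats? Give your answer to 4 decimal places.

D(P‖Q) = Σ p·ln(p/q).
  0.04·ln(0.04/0.02) = 0.02773
  0.24·ln(0.24/0.30) = -0.05355
  0.44·ln(0.44/0.12) = 0.57168
  0.28·ln(0.28/0.56) = -0.19408
D(P‖Q) = 0.3518 nats.

0.3518 nats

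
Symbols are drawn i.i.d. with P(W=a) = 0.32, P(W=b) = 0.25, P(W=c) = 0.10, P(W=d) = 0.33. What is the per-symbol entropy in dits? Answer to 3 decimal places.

0.568 dits

H(W) = −Σ p·log₁₀ p.
  −(0.32)·log₁₀(0.32) = 0.1584
  −(0.25)·log₁₀(0.25) = 0.1505
  −(0.10)·log₁₀(0.10) = 0.1000
  −(0.33)·log₁₀(0.33) = 0.1589
Sum: 0.1584 + 0.1505 + 0.1000 + 0.1589 = 0.568 dits.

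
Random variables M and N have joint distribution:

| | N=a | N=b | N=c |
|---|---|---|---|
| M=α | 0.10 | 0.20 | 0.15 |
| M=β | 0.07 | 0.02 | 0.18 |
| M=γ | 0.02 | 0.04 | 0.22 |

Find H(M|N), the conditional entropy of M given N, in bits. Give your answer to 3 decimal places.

Marginals: p(M) = (0.4500, 0.2700, 0.2800), p(N) = (0.1900, 0.2600, 0.5500).
H(M|N) = Σ p(N) · H(M|N=·).
  N=a: p=0.1900, H(M|N=a) = 1.3600
  N=b: p=0.2600, H(M|N=b) = 0.9913
  N=c: p=0.5500, H(M|N=c) = 1.5674
Weighted sum = 1.378 bits.

1.378 bits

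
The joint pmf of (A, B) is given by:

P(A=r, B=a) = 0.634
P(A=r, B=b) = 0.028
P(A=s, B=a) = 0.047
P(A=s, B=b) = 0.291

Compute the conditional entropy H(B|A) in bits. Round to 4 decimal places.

0.3639 bits

Chain rule: H(B|A) = H(A,B) − H(A).
Marginals: p(A) = (0.6620, 0.3380), p(B) = (0.6810, 0.3190).
H(A,B) = 1.2868 bits; H(A) = 0.9229 bits.
H(B|A) = 1.2868 − 0.9229 = 0.3639 bits.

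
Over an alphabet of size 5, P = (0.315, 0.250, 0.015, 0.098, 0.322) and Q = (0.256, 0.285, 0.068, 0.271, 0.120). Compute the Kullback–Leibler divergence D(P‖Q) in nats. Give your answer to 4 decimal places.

0.2281 nats

D(P‖Q) = Σ p·ln(p/q).
  0.315·ln(0.315/0.256) = 0.06533
  0.250·ln(0.250/0.285) = -0.03276
  0.015·ln(0.015/0.068) = -0.02267
  0.098·ln(0.098/0.271) = -0.09968
  0.322·ln(0.322/0.120) = 0.31783
D(P‖Q) = 0.2281 nats.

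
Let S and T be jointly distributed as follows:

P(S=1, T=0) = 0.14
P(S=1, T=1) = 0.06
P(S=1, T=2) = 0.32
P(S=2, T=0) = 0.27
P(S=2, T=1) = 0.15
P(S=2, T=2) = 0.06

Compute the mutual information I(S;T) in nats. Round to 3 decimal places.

Marginals: p(S) = (0.5200, 0.4800), p(T) = (0.4100, 0.2100, 0.3800).
I(S;T) = H(S) + H(T) − H(S,T).
H(S) = 0.6923, H(T) = 1.0610, H(S,T) = 1.6156.
I(S;T) = 0.6923 + 1.0610 − 1.6156 = 0.138 nats.

0.138 nats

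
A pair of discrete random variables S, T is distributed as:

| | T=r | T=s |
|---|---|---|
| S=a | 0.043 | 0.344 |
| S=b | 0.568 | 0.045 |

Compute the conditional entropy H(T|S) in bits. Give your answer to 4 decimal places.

0.4268 bits

Marginals: p(S) = (0.3870, 0.6130), p(T) = (0.6110, 0.3890).
H(T|S) = Σ p(S) · H(T|S=·).
  S=a: p=0.3870, H(T|S=a) = 0.5033
  S=b: p=0.6130, H(T|S=b) = 0.3785
Weighted sum = 0.4268 bits.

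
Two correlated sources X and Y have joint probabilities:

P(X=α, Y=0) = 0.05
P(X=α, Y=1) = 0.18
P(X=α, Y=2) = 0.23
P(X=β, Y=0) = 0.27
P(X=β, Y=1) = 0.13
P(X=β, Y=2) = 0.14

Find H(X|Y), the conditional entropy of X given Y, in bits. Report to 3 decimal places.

0.858 bits

Marginals: p(X) = (0.4600, 0.5400), p(Y) = (0.3200, 0.3100, 0.3700).
H(X|Y) = Σ p(Y) · H(X|Y=·).
  Y=0: p=0.3200, H(X|Y=0) = 0.6253
  Y=1: p=0.3100, H(X|Y=1) = 0.9812
  Y=2: p=0.3700, H(X|Y=2) = 0.9569
Weighted sum = 0.858 bits.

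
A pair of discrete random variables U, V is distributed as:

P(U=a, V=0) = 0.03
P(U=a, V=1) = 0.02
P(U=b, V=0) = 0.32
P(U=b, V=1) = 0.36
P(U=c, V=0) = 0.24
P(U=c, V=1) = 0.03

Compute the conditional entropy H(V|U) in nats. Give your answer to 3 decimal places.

Chain rule: H(V|U) = H(U,V) − H(U).
Marginals: p(U) = (0.0500, 0.6800, 0.2700), p(V) = (0.5900, 0.4100).
H(U,V) = 1.3636 nats; H(U) = 0.7656 nats.
H(V|U) = 1.3636 − 0.7656 = 0.598 nats.

0.598 nats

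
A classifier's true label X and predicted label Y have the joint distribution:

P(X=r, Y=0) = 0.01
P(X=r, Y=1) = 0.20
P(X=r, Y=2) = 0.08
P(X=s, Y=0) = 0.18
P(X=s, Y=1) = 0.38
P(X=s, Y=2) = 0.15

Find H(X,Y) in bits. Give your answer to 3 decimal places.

H(X,Y) = −Σ p(x,y)·log₂ p(x,y) over all 6 cells.
  cell (r,0): −0.01·log₂0.01 = 0.0664
  cell (r,1): −0.20·log₂0.20 = 0.4644
  cell (r,2): −0.08·log₂0.08 = 0.2915
  cell (s,0): −0.18·log₂0.18 = 0.4453
  cell (s,1): −0.38·log₂0.38 = 0.5305
  cell (s,2): −0.15·log₂0.15 = 0.4105
Sum = 2.209 bits.

2.209 bits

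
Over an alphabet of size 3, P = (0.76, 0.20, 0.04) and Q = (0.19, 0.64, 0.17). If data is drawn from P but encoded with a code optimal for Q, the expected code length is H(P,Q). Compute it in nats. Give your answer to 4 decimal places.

H(P,Q) = −Σ p·ln q.
  −0.76·ln(0.19) = 1.26216
  −0.20·ln(0.64) = 0.08926
  −0.04·ln(0.17) = 0.07088
H(P,Q) = 1.4223 nats.

1.4223 nats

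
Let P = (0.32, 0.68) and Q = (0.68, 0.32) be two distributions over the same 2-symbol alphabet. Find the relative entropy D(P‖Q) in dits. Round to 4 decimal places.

0.1178 dits

D(P‖Q) = Σ p·log₁₀(p/q).
  0.32·log₁₀(0.32/0.68) = -0.10475
  0.68·log₁₀(0.68/0.32) = 0.22260
D(P‖Q) = 0.1178 dits.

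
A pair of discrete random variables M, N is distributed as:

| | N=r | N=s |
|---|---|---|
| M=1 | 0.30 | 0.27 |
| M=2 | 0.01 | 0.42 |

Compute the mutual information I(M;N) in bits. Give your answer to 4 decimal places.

Marginals: p(M) = (0.5700, 0.4300), p(N) = (0.3100, 0.6900).
I(M;N) = Σ p(x,y)·log₂[p(x,y)/(p(x)p(y))].
  (1,r): 0.30·log₂(1.6978) = 0.22910
  (1,s): 0.27·log₂(0.6865) = -0.14652
  (2,r): 0.01·log₂(0.0750) = -0.03737
  (2,s): 0.42·log₂(1.4156) = 0.21058
Sum = 0.2558 bits.

0.2558 bits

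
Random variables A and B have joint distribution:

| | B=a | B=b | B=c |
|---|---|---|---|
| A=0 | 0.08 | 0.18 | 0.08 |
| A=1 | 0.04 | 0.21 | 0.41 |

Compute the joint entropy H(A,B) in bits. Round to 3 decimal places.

2.214 bits

H(A,B) = −Σ p(x,y)·log₂ p(x,y) over all 6 cells.
  cell (0,a): −0.08·log₂0.08 = 0.2915
  cell (0,b): −0.18·log₂0.18 = 0.4453
  cell (0,c): −0.08·log₂0.08 = 0.2915
  cell (1,a): −0.04·log₂0.04 = 0.1858
  cell (1,b): −0.21·log₂0.21 = 0.4728
  cell (1,c): −0.41·log₂0.41 = 0.5274
Sum = 2.214 bits.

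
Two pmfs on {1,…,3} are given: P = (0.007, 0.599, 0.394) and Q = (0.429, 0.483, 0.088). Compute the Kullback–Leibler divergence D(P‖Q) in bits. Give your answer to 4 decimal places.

0.9965 bits

D(P‖Q) = Σ p·log₂(p/q).
  0.007·log₂(0.007/0.429) = -0.04156
  0.599·log₂(0.599/0.483) = 0.18601
  0.394·log₂(0.394/0.088) = 0.85207
D(P‖Q) = 0.9965 bits.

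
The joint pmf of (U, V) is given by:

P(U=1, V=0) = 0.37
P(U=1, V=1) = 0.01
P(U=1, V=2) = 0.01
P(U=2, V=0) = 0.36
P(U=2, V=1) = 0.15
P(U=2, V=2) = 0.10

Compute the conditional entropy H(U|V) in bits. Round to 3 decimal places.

Chain rule: H(U|V) = H(U,V) − H(V).
Marginals: p(U) = (0.3900, 0.6100), p(V) = (0.7300, 0.1600, 0.1100).
H(U,V) = 1.9370 bits; H(V) = 1.1047 bits.
H(U|V) = 1.9370 − 1.1047 = 0.832 bits.

0.832 bits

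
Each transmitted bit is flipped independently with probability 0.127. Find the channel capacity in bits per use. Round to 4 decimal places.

Binary symmetric channel: C = 1 − h₂(ε) where h₂ is the binary entropy function.
h₂(0.127) = −0.127·log₂0.127 − 0.873·log₂0.873 = 0.5492.
C = 1 − 0.5492 = 0.4508 bits per channel use.

0.4508 bits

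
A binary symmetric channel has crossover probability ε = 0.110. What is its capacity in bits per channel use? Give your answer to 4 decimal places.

Binary symmetric channel: C = 1 − h₂(ε) where h₂ is the binary entropy function.
h₂(0.110) = −0.110·log₂0.110 − 0.890·log₂0.890 = 0.4999.
C = 1 − 0.4999 = 0.5001 bits per channel use.

0.5001 bits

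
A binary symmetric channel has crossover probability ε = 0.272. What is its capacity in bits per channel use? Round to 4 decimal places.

0.1557 bits

Binary symmetric channel: C = 1 − h₂(ε) where h₂ is the binary entropy function.
h₂(0.272) = −0.272·log₂0.272 − 0.728·log₂0.728 = 0.8443.
C = 1 − 0.8443 = 0.1557 bits per channel use.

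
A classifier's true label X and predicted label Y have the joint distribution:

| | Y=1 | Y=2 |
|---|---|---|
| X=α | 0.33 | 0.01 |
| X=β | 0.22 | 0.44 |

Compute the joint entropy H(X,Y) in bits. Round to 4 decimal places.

1.5960 bits

H(X,Y) = −Σ p(x,y)·log₂ p(x,y) over all 4 cells.
  cell (α,1): −0.33·log₂0.33 = 0.52782
  cell (α,2): −0.01·log₂0.01 = 0.06644
  cell (β,1): −0.22·log₂0.22 = 0.48057
  cell (β,2): −0.44·log₂0.44 = 0.52115
Sum = 1.5960 bits.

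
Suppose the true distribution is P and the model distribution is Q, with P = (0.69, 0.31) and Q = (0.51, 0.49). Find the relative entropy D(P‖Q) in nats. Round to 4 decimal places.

D(P‖Q) = Σ p·ln(p/q).
  0.69·ln(0.69/0.51) = 0.20857
  0.31·ln(0.31/0.49) = -0.14193
D(P‖Q) = 0.0666 nats.

0.0666 nats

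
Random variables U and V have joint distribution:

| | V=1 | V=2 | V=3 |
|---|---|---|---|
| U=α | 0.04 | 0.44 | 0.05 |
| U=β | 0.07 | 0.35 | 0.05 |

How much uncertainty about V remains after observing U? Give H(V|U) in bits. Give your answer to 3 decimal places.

0.940 bits

Marginals: p(U) = (0.5300, 0.4700), p(V) = (0.1100, 0.7900, 0.1000).
H(V|U) = Σ p(U) · H(V|U=·).
  U=α: p=0.5300, H(V|U=α) = 0.8256
  U=β: p=0.4700, H(V|U=β) = 1.0698
Weighted sum = 0.940 bits.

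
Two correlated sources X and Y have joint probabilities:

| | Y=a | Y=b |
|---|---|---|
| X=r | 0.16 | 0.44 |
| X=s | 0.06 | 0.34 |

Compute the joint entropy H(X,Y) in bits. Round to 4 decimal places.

1.7169 bits

H(X,Y) = −Σ p(x,y)·log₂ p(x,y) over all 4 cells.
  cell (r,a): −0.16·log₂0.16 = 0.42302
  cell (r,b): −0.44·log₂0.44 = 0.52115
  cell (s,a): −0.06·log₂0.06 = 0.24353
  cell (s,b): −0.34·log₂0.34 = 0.52917
Sum = 1.7169 bits.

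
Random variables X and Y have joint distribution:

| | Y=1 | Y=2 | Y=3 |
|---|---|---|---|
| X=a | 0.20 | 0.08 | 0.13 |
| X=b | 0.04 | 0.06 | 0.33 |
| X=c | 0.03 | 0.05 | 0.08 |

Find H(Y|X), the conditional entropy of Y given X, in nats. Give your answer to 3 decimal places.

0.888 nats

Marginals: p(X) = (0.4100, 0.4300, 0.1600), p(Y) = (0.2700, 0.1900, 0.5400).
H(Y|X) = Σ p(X) · H(Y|X=·).
  X=a: p=0.4100, H(Y|X=a) = 1.0332
  X=b: p=0.4300, H(Y|X=b) = 0.6989
  X=c: p=0.1600, H(Y|X=c) = 1.0239
Weighted sum = 0.888 nats.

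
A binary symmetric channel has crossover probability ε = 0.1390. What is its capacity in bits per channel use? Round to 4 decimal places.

Binary symmetric channel: C = 1 − h₂(ε) where h₂ is the binary entropy function.
h₂(0.1390) = −0.1390·log₂0.1390 − 0.8610·log₂0.8610 = 0.5816.
C = 1 − 0.5816 = 0.4184 bits per channel use.

0.4184 bits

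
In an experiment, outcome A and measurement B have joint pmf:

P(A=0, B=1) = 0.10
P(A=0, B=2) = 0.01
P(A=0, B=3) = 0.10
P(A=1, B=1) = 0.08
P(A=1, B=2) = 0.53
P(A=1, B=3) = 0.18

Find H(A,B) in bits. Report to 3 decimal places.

H(A,B) = −Σ p(x,y)·log₂ p(x,y) over all 6 cells.
  cell (0,1): −0.10·log₂0.10 = 0.3322
  cell (0,2): −0.01·log₂0.01 = 0.0664
  cell (0,3): −0.10·log₂0.10 = 0.3322
  cell (1,1): −0.08·log₂0.08 = 0.2915
  cell (1,2): −0.53·log₂0.53 = 0.4854
  cell (1,3): −0.18·log₂0.18 = 0.4453
Sum = 1.953 bits.

1.953 bits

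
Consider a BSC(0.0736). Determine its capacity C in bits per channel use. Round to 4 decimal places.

Binary symmetric channel: C = 1 − h₂(ε) where h₂ is the binary entropy function.
h₂(0.0736) = −0.0736·log₂0.0736 − 0.9264·log₂0.9264 = 0.3792.
C = 1 − 0.3792 = 0.6208 bits per channel use.

0.6208 bits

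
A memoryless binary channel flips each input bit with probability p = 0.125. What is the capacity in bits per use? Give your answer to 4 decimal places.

0.4564 bits

Binary symmetric channel: C = 1 − h₂(ε) where h₂ is the binary entropy function.
h₂(0.125) = −0.125·log₂0.125 − 0.875·log₂0.875 = 0.5436.
C = 1 − 0.5436 = 0.4564 bits per channel use.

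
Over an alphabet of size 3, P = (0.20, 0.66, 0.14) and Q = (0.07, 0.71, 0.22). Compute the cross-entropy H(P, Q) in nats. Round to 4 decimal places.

0.9699 nats

H(P,Q) = −Σ p·ln q.
  −0.20·ln(0.07) = 0.53185
  −0.66·ln(0.71) = 0.22604
  −0.14·ln(0.22) = 0.21198
H(P,Q) = 0.9699 nats.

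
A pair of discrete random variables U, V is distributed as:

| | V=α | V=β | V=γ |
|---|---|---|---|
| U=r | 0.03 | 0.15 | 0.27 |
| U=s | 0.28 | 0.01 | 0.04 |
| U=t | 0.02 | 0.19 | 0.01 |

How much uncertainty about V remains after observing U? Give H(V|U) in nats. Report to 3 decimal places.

0.656 nats

Chain rule: H(V|U) = H(U,V) − H(U).
Marginals: p(U) = (0.4500, 0.3300, 0.2200), p(V) = (0.3300, 0.3500, 0.3200).
H(U,V) = 1.7144 nats; H(U) = 1.0583 nats.
H(V|U) = 1.7144 − 1.0583 = 0.656 nats.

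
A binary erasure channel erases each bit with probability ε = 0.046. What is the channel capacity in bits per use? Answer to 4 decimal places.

0.9540 bits

Binary erasure channel: capacity C = 1 − ε.
C = 1 − 0.046 = 0.9540 bits per channel use.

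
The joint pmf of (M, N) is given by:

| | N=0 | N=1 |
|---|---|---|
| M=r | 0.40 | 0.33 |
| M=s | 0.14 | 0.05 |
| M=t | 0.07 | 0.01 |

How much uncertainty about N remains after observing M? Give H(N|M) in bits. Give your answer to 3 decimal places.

0.927 bits

Marginals: p(M) = (0.7300, 0.1900, 0.0800), p(N) = (0.6100, 0.3900).
H(N|M) = Σ p(M) · H(N|M=·).
  M=r: p=0.7300, H(N|M=r) = 0.9934
  M=s: p=0.1900, H(N|M=s) = 0.8315
  M=t: p=0.0800, H(N|M=t) = 0.5436
Weighted sum = 0.927 bits.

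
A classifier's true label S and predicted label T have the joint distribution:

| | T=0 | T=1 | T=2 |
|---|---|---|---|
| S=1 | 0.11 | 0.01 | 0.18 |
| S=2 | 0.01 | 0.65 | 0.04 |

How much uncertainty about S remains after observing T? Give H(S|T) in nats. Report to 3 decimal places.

0.191 nats

Marginals: p(S) = (0.3000, 0.7000), p(T) = (0.1200, 0.6600, 0.2200).
H(S|T) = Σ p(T) · H(S|T=·).
  T=0: p=0.1200, H(S|T=0) = 0.2868
  T=1: p=0.6600, H(S|T=1) = 0.0785
  T=2: p=0.2200, H(S|T=2) = 0.4741
Weighted sum = 0.191 nats.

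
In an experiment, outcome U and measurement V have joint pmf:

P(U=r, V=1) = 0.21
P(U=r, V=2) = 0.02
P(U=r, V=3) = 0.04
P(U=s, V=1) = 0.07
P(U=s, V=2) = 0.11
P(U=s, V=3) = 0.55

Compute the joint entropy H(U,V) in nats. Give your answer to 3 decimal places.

1.292 nats

H(U,V) = −Σ p(x,y)·ln p(x,y) over all 6 cells.
  cell (r,1): −0.21·ln0.21 = 0.3277
  cell (r,2): −0.02·ln0.02 = 0.0782
  cell (r,3): −0.04·ln0.04 = 0.1288
  cell (s,1): −0.07·ln0.07 = 0.1861
  cell (s,2): −0.11·ln0.11 = 0.2428
  cell (s,3): −0.55·ln0.55 = 0.3288
Sum = 1.292 nats.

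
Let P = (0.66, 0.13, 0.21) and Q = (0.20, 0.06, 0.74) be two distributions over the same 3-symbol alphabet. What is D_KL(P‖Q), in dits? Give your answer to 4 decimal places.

D(P‖Q) = Σ p·log₁₀(p/q).
  0.66·log₁₀(0.66/0.20) = 0.34222
  0.13·log₁₀(0.13/0.06) = 0.04365
  0.21·log₁₀(0.21/0.74) = -0.11487
D(P‖Q) = 0.2710 dits.

0.2710 dits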